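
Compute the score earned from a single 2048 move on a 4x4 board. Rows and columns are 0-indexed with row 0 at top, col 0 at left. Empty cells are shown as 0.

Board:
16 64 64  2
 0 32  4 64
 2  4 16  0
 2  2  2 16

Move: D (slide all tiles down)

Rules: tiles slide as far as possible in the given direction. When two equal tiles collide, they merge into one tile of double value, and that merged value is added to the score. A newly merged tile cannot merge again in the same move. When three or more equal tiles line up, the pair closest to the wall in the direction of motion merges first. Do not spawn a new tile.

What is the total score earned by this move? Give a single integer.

Slide down:
col 0: [16, 0, 2, 2] -> [0, 0, 16, 4]  score +4 (running 4)
col 1: [64, 32, 4, 2] -> [64, 32, 4, 2]  score +0 (running 4)
col 2: [64, 4, 16, 2] -> [64, 4, 16, 2]  score +0 (running 4)
col 3: [2, 64, 0, 16] -> [0, 2, 64, 16]  score +0 (running 4)
Board after move:
 0 64 64  0
 0 32  4  2
16  4 16 64
 4  2  2 16

Answer: 4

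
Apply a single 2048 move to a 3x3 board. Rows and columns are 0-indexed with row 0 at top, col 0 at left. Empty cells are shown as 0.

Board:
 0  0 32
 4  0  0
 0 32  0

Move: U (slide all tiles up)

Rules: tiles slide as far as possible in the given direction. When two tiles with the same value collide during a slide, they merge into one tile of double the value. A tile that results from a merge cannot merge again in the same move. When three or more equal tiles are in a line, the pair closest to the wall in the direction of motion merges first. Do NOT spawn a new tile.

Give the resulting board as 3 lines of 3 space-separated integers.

Answer:  4 32 32
 0  0  0
 0  0  0

Derivation:
Slide up:
col 0: [0, 4, 0] -> [4, 0, 0]
col 1: [0, 0, 32] -> [32, 0, 0]
col 2: [32, 0, 0] -> [32, 0, 0]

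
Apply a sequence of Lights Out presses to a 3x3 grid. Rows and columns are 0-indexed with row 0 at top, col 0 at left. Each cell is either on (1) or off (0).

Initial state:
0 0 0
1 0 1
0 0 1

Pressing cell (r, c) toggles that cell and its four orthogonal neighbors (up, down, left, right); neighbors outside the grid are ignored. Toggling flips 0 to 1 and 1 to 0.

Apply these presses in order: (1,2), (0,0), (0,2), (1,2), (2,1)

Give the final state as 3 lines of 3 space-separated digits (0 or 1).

Answer: 1 0 1
0 1 0
1 1 0

Derivation:
After press 1 at (1,2):
0 0 1
1 1 0
0 0 0

After press 2 at (0,0):
1 1 1
0 1 0
0 0 0

After press 3 at (0,2):
1 0 0
0 1 1
0 0 0

After press 4 at (1,2):
1 0 1
0 0 0
0 0 1

After press 5 at (2,1):
1 0 1
0 1 0
1 1 0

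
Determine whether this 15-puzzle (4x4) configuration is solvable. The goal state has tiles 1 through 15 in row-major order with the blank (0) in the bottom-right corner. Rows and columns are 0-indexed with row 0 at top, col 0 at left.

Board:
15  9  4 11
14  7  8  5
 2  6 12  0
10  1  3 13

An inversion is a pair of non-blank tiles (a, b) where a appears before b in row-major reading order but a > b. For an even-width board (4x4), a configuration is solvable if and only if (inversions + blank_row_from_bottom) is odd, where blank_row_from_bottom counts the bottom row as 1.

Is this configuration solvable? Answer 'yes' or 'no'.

Answer: no

Derivation:
Inversions: 64
Blank is in row 2 (0-indexed from top), which is row 2 counting from the bottom (bottom = 1).
64 + 2 = 66, which is even, so the puzzle is not solvable.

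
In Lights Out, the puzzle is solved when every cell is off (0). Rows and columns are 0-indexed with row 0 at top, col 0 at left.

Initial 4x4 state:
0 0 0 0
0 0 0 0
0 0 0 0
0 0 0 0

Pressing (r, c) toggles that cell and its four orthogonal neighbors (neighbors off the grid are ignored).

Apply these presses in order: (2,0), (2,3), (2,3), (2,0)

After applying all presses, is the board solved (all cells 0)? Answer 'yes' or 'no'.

After press 1 at (2,0):
0 0 0 0
1 0 0 0
1 1 0 0
1 0 0 0

After press 2 at (2,3):
0 0 0 0
1 0 0 1
1 1 1 1
1 0 0 1

After press 3 at (2,3):
0 0 0 0
1 0 0 0
1 1 0 0
1 0 0 0

After press 4 at (2,0):
0 0 0 0
0 0 0 0
0 0 0 0
0 0 0 0

Lights still on: 0

Answer: yes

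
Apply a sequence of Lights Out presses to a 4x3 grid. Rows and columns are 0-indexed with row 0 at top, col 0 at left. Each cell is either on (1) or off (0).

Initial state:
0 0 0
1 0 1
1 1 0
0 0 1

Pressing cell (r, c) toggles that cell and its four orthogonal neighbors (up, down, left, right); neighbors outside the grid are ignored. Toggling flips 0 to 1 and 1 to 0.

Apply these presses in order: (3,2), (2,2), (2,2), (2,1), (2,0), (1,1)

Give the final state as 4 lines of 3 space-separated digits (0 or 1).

Answer: 0 1 0
1 0 0
1 0 0
1 0 0

Derivation:
After press 1 at (3,2):
0 0 0
1 0 1
1 1 1
0 1 0

After press 2 at (2,2):
0 0 0
1 0 0
1 0 0
0 1 1

After press 3 at (2,2):
0 0 0
1 0 1
1 1 1
0 1 0

After press 4 at (2,1):
0 0 0
1 1 1
0 0 0
0 0 0

After press 5 at (2,0):
0 0 0
0 1 1
1 1 0
1 0 0

After press 6 at (1,1):
0 1 0
1 0 0
1 0 0
1 0 0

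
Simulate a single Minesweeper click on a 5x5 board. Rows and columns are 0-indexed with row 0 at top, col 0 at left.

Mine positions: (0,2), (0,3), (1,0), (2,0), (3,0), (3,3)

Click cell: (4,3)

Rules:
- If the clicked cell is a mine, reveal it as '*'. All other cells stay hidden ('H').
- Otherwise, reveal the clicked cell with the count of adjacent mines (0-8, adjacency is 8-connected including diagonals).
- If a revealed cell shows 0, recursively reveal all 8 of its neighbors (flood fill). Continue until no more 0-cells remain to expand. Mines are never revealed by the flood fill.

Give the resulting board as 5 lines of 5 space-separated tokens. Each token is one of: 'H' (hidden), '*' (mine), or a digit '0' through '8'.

H H H H H
H H H H H
H H H H H
H H H H H
H H H 1 H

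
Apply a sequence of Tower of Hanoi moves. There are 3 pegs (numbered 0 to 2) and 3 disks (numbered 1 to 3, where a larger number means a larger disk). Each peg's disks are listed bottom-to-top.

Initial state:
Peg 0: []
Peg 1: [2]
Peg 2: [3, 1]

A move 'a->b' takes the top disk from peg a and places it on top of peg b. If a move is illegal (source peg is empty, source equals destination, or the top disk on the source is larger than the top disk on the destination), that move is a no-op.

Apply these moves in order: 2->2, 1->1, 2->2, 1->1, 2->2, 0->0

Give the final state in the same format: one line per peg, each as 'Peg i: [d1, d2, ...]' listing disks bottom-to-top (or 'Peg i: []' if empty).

Answer: Peg 0: []
Peg 1: [2]
Peg 2: [3, 1]

Derivation:
After move 1 (2->2):
Peg 0: []
Peg 1: [2]
Peg 2: [3, 1]

After move 2 (1->1):
Peg 0: []
Peg 1: [2]
Peg 2: [3, 1]

After move 3 (2->2):
Peg 0: []
Peg 1: [2]
Peg 2: [3, 1]

After move 4 (1->1):
Peg 0: []
Peg 1: [2]
Peg 2: [3, 1]

After move 5 (2->2):
Peg 0: []
Peg 1: [2]
Peg 2: [3, 1]

After move 6 (0->0):
Peg 0: []
Peg 1: [2]
Peg 2: [3, 1]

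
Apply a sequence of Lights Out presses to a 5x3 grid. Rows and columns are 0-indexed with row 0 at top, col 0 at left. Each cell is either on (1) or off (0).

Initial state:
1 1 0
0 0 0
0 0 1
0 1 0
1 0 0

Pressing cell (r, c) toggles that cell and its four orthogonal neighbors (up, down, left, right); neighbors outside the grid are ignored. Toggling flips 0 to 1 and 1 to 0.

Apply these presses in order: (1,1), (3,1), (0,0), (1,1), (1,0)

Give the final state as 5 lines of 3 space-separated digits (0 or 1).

After press 1 at (1,1):
1 0 0
1 1 1
0 1 1
0 1 0
1 0 0

After press 2 at (3,1):
1 0 0
1 1 1
0 0 1
1 0 1
1 1 0

After press 3 at (0,0):
0 1 0
0 1 1
0 0 1
1 0 1
1 1 0

After press 4 at (1,1):
0 0 0
1 0 0
0 1 1
1 0 1
1 1 0

After press 5 at (1,0):
1 0 0
0 1 0
1 1 1
1 0 1
1 1 0

Answer: 1 0 0
0 1 0
1 1 1
1 0 1
1 1 0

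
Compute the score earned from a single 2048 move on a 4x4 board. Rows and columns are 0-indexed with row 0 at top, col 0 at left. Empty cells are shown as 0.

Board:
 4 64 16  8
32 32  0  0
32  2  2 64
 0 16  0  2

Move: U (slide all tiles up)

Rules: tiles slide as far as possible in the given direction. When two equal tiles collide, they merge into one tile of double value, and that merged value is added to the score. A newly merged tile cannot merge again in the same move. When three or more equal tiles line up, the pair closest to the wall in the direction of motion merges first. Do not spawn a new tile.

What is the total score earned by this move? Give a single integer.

Answer: 64

Derivation:
Slide up:
col 0: [4, 32, 32, 0] -> [4, 64, 0, 0]  score +64 (running 64)
col 1: [64, 32, 2, 16] -> [64, 32, 2, 16]  score +0 (running 64)
col 2: [16, 0, 2, 0] -> [16, 2, 0, 0]  score +0 (running 64)
col 3: [8, 0, 64, 2] -> [8, 64, 2, 0]  score +0 (running 64)
Board after move:
 4 64 16  8
64 32  2 64
 0  2  0  2
 0 16  0  0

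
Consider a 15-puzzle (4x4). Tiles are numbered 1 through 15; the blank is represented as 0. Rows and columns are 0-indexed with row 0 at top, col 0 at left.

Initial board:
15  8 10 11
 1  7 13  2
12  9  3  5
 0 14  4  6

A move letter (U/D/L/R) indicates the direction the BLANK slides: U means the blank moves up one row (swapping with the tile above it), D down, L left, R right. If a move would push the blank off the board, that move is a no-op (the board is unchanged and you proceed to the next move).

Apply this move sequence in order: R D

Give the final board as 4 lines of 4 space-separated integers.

Answer: 15  8 10 11
 1  7 13  2
12  9  3  5
14  0  4  6

Derivation:
After move 1 (R):
15  8 10 11
 1  7 13  2
12  9  3  5
14  0  4  6

After move 2 (D):
15  8 10 11
 1  7 13  2
12  9  3  5
14  0  4  6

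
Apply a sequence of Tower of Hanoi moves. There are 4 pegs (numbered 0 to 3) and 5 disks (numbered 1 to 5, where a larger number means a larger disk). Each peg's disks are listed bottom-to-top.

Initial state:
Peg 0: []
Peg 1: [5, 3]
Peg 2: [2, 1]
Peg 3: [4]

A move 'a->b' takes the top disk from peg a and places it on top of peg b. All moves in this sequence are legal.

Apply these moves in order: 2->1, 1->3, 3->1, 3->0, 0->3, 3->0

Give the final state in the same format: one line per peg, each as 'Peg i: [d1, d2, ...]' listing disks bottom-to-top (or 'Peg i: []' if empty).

Answer: Peg 0: [4]
Peg 1: [5, 3, 1]
Peg 2: [2]
Peg 3: []

Derivation:
After move 1 (2->1):
Peg 0: []
Peg 1: [5, 3, 1]
Peg 2: [2]
Peg 3: [4]

After move 2 (1->3):
Peg 0: []
Peg 1: [5, 3]
Peg 2: [2]
Peg 3: [4, 1]

After move 3 (3->1):
Peg 0: []
Peg 1: [5, 3, 1]
Peg 2: [2]
Peg 3: [4]

After move 4 (3->0):
Peg 0: [4]
Peg 1: [5, 3, 1]
Peg 2: [2]
Peg 3: []

After move 5 (0->3):
Peg 0: []
Peg 1: [5, 3, 1]
Peg 2: [2]
Peg 3: [4]

After move 6 (3->0):
Peg 0: [4]
Peg 1: [5, 3, 1]
Peg 2: [2]
Peg 3: []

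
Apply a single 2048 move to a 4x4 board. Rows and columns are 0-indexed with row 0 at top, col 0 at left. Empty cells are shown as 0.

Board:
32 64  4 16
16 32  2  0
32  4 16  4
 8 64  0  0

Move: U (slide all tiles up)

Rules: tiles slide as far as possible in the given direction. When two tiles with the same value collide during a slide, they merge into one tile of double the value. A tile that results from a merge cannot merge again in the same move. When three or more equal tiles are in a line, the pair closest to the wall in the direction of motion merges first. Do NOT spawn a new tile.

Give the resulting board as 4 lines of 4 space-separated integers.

Answer: 32 64  4 16
16 32  2  4
32  4 16  0
 8 64  0  0

Derivation:
Slide up:
col 0: [32, 16, 32, 8] -> [32, 16, 32, 8]
col 1: [64, 32, 4, 64] -> [64, 32, 4, 64]
col 2: [4, 2, 16, 0] -> [4, 2, 16, 0]
col 3: [16, 0, 4, 0] -> [16, 4, 0, 0]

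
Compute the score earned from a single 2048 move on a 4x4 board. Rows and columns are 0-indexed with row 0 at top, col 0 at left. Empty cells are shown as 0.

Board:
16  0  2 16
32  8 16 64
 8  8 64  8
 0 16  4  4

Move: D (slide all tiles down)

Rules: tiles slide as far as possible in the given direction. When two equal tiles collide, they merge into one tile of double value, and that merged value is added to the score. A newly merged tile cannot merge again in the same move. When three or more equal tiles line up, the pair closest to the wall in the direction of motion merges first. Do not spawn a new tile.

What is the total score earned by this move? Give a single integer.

Answer: 16

Derivation:
Slide down:
col 0: [16, 32, 8, 0] -> [0, 16, 32, 8]  score +0 (running 0)
col 1: [0, 8, 8, 16] -> [0, 0, 16, 16]  score +16 (running 16)
col 2: [2, 16, 64, 4] -> [2, 16, 64, 4]  score +0 (running 16)
col 3: [16, 64, 8, 4] -> [16, 64, 8, 4]  score +0 (running 16)
Board after move:
 0  0  2 16
16  0 16 64
32 16 64  8
 8 16  4  4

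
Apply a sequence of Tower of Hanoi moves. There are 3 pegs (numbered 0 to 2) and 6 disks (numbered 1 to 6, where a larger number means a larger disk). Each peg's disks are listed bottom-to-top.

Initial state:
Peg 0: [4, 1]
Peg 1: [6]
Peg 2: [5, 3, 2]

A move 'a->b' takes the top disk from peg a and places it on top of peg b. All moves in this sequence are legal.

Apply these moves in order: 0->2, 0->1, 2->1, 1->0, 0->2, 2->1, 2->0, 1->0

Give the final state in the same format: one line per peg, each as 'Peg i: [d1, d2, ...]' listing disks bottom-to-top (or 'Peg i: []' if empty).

After move 1 (0->2):
Peg 0: [4]
Peg 1: [6]
Peg 2: [5, 3, 2, 1]

After move 2 (0->1):
Peg 0: []
Peg 1: [6, 4]
Peg 2: [5, 3, 2, 1]

After move 3 (2->1):
Peg 0: []
Peg 1: [6, 4, 1]
Peg 2: [5, 3, 2]

After move 4 (1->0):
Peg 0: [1]
Peg 1: [6, 4]
Peg 2: [5, 3, 2]

After move 5 (0->2):
Peg 0: []
Peg 1: [6, 4]
Peg 2: [5, 3, 2, 1]

After move 6 (2->1):
Peg 0: []
Peg 1: [6, 4, 1]
Peg 2: [5, 3, 2]

After move 7 (2->0):
Peg 0: [2]
Peg 1: [6, 4, 1]
Peg 2: [5, 3]

After move 8 (1->0):
Peg 0: [2, 1]
Peg 1: [6, 4]
Peg 2: [5, 3]

Answer: Peg 0: [2, 1]
Peg 1: [6, 4]
Peg 2: [5, 3]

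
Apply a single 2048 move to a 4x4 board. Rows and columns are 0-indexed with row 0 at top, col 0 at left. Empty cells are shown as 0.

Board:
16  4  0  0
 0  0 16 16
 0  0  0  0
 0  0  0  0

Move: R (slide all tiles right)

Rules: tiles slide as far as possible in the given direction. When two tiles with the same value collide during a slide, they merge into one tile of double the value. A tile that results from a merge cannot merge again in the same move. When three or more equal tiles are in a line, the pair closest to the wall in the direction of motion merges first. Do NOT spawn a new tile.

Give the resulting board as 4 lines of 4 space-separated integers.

Answer:  0  0 16  4
 0  0  0 32
 0  0  0  0
 0  0  0  0

Derivation:
Slide right:
row 0: [16, 4, 0, 0] -> [0, 0, 16, 4]
row 1: [0, 0, 16, 16] -> [0, 0, 0, 32]
row 2: [0, 0, 0, 0] -> [0, 0, 0, 0]
row 3: [0, 0, 0, 0] -> [0, 0, 0, 0]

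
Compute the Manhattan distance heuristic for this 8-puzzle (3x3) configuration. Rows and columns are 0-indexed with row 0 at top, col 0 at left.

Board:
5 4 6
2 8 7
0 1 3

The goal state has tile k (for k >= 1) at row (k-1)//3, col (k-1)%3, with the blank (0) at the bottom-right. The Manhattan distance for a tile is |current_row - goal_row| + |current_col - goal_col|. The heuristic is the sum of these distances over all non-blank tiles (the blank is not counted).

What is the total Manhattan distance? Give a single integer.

Tile 5: at (0,0), goal (1,1), distance |0-1|+|0-1| = 2
Tile 4: at (0,1), goal (1,0), distance |0-1|+|1-0| = 2
Tile 6: at (0,2), goal (1,2), distance |0-1|+|2-2| = 1
Tile 2: at (1,0), goal (0,1), distance |1-0|+|0-1| = 2
Tile 8: at (1,1), goal (2,1), distance |1-2|+|1-1| = 1
Tile 7: at (1,2), goal (2,0), distance |1-2|+|2-0| = 3
Tile 1: at (2,1), goal (0,0), distance |2-0|+|1-0| = 3
Tile 3: at (2,2), goal (0,2), distance |2-0|+|2-2| = 2
Sum: 2 + 2 + 1 + 2 + 1 + 3 + 3 + 2 = 16

Answer: 16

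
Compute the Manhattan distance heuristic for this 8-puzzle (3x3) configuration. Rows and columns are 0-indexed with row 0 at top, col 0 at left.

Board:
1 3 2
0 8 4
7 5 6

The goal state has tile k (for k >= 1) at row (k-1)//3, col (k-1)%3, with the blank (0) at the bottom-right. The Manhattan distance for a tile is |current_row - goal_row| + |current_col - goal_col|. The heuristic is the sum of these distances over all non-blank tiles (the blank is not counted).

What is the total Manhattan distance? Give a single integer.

Answer: 7

Derivation:
Tile 1: at (0,0), goal (0,0), distance |0-0|+|0-0| = 0
Tile 3: at (0,1), goal (0,2), distance |0-0|+|1-2| = 1
Tile 2: at (0,2), goal (0,1), distance |0-0|+|2-1| = 1
Tile 8: at (1,1), goal (2,1), distance |1-2|+|1-1| = 1
Tile 4: at (1,2), goal (1,0), distance |1-1|+|2-0| = 2
Tile 7: at (2,0), goal (2,0), distance |2-2|+|0-0| = 0
Tile 5: at (2,1), goal (1,1), distance |2-1|+|1-1| = 1
Tile 6: at (2,2), goal (1,2), distance |2-1|+|2-2| = 1
Sum: 0 + 1 + 1 + 1 + 2 + 0 + 1 + 1 = 7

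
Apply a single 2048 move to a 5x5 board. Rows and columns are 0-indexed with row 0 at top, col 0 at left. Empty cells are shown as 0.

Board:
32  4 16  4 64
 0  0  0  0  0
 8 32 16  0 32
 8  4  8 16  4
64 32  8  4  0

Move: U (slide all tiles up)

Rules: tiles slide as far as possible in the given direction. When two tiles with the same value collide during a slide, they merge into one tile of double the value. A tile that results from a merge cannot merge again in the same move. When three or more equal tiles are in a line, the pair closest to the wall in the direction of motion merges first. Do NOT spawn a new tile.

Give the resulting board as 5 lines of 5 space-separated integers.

Slide up:
col 0: [32, 0, 8, 8, 64] -> [32, 16, 64, 0, 0]
col 1: [4, 0, 32, 4, 32] -> [4, 32, 4, 32, 0]
col 2: [16, 0, 16, 8, 8] -> [32, 16, 0, 0, 0]
col 3: [4, 0, 0, 16, 4] -> [4, 16, 4, 0, 0]
col 4: [64, 0, 32, 4, 0] -> [64, 32, 4, 0, 0]

Answer: 32  4 32  4 64
16 32 16 16 32
64  4  0  4  4
 0 32  0  0  0
 0  0  0  0  0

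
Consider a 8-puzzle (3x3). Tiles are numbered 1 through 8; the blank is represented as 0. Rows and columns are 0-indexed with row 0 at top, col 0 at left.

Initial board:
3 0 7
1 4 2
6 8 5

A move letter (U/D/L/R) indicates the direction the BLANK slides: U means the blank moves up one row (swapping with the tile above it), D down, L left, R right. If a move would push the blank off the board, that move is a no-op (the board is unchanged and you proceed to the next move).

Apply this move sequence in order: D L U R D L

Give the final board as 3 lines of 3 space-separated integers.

After move 1 (D):
3 4 7
1 0 2
6 8 5

After move 2 (L):
3 4 7
0 1 2
6 8 5

After move 3 (U):
0 4 7
3 1 2
6 8 5

After move 4 (R):
4 0 7
3 1 2
6 8 5

After move 5 (D):
4 1 7
3 0 2
6 8 5

After move 6 (L):
4 1 7
0 3 2
6 8 5

Answer: 4 1 7
0 3 2
6 8 5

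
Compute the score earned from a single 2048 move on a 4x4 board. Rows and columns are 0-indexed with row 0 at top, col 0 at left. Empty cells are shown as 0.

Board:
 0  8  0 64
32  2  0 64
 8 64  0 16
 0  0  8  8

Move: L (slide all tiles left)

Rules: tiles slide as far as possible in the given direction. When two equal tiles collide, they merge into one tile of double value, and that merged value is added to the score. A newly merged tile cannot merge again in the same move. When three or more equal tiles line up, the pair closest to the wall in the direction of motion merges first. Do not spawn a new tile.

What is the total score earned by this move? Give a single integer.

Answer: 16

Derivation:
Slide left:
row 0: [0, 8, 0, 64] -> [8, 64, 0, 0]  score +0 (running 0)
row 1: [32, 2, 0, 64] -> [32, 2, 64, 0]  score +0 (running 0)
row 2: [8, 64, 0, 16] -> [8, 64, 16, 0]  score +0 (running 0)
row 3: [0, 0, 8, 8] -> [16, 0, 0, 0]  score +16 (running 16)
Board after move:
 8 64  0  0
32  2 64  0
 8 64 16  0
16  0  0  0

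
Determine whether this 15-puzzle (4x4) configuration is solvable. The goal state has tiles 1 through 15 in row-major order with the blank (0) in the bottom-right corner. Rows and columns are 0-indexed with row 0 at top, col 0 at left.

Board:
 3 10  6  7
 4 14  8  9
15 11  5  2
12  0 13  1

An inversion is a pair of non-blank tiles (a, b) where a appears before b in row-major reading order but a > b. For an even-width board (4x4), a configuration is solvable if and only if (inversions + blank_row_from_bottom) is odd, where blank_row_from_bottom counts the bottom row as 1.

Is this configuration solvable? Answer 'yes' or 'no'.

Answer: yes

Derivation:
Inversions: 48
Blank is in row 3 (0-indexed from top), which is row 1 counting from the bottom (bottom = 1).
48 + 1 = 49, which is odd, so the puzzle is solvable.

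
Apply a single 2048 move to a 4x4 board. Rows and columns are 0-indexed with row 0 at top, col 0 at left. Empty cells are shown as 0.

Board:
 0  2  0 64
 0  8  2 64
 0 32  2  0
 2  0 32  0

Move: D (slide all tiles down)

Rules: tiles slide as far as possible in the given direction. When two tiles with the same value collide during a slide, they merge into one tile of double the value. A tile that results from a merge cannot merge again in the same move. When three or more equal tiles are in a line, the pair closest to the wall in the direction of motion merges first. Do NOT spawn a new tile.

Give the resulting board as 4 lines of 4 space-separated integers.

Slide down:
col 0: [0, 0, 0, 2] -> [0, 0, 0, 2]
col 1: [2, 8, 32, 0] -> [0, 2, 8, 32]
col 2: [0, 2, 2, 32] -> [0, 0, 4, 32]
col 3: [64, 64, 0, 0] -> [0, 0, 0, 128]

Answer:   0   0   0   0
  0   2   0   0
  0   8   4   0
  2  32  32 128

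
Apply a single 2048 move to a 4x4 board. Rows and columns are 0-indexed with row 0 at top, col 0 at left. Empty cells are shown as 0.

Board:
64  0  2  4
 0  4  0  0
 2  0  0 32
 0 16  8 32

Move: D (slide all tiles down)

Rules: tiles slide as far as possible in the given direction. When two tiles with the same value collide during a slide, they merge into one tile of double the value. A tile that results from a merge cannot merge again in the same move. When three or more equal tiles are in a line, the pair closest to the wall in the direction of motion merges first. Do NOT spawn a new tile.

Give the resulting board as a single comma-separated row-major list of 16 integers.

Slide down:
col 0: [64, 0, 2, 0] -> [0, 0, 64, 2]
col 1: [0, 4, 0, 16] -> [0, 0, 4, 16]
col 2: [2, 0, 0, 8] -> [0, 0, 2, 8]
col 3: [4, 0, 32, 32] -> [0, 0, 4, 64]

Answer: 0, 0, 0, 0, 0, 0, 0, 0, 64, 4, 2, 4, 2, 16, 8, 64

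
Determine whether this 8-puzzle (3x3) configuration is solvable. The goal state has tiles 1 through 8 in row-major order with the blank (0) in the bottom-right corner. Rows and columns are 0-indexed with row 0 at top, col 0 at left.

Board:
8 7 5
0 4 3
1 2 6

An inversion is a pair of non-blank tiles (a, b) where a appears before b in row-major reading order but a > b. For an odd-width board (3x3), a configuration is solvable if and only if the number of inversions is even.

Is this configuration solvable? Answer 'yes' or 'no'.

Answer: yes

Derivation:
Inversions (pairs i<j in row-major order where tile[i] > tile[j] > 0): 22
22 is even, so the puzzle is solvable.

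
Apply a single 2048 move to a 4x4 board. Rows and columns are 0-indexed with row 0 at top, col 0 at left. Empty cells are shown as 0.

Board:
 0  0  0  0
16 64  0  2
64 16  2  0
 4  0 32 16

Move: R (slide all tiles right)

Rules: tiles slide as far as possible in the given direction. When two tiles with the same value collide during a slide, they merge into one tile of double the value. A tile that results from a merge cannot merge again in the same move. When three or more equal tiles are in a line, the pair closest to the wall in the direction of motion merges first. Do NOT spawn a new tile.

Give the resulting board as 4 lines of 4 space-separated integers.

Slide right:
row 0: [0, 0, 0, 0] -> [0, 0, 0, 0]
row 1: [16, 64, 0, 2] -> [0, 16, 64, 2]
row 2: [64, 16, 2, 0] -> [0, 64, 16, 2]
row 3: [4, 0, 32, 16] -> [0, 4, 32, 16]

Answer:  0  0  0  0
 0 16 64  2
 0 64 16  2
 0  4 32 16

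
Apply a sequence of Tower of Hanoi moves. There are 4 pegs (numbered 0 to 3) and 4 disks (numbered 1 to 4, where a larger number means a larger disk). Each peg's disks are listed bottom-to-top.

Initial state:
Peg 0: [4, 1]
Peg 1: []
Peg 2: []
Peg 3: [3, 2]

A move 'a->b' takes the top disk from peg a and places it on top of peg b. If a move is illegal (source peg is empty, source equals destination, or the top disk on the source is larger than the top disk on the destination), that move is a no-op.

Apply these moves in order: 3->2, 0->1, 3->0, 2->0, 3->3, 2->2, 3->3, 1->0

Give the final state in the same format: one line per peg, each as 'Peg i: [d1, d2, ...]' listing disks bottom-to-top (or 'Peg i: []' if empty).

Answer: Peg 0: [4, 3, 2, 1]
Peg 1: []
Peg 2: []
Peg 3: []

Derivation:
After move 1 (3->2):
Peg 0: [4, 1]
Peg 1: []
Peg 2: [2]
Peg 3: [3]

After move 2 (0->1):
Peg 0: [4]
Peg 1: [1]
Peg 2: [2]
Peg 3: [3]

After move 3 (3->0):
Peg 0: [4, 3]
Peg 1: [1]
Peg 2: [2]
Peg 3: []

After move 4 (2->0):
Peg 0: [4, 3, 2]
Peg 1: [1]
Peg 2: []
Peg 3: []

After move 5 (3->3):
Peg 0: [4, 3, 2]
Peg 1: [1]
Peg 2: []
Peg 3: []

After move 6 (2->2):
Peg 0: [4, 3, 2]
Peg 1: [1]
Peg 2: []
Peg 3: []

After move 7 (3->3):
Peg 0: [4, 3, 2]
Peg 1: [1]
Peg 2: []
Peg 3: []

After move 8 (1->0):
Peg 0: [4, 3, 2, 1]
Peg 1: []
Peg 2: []
Peg 3: []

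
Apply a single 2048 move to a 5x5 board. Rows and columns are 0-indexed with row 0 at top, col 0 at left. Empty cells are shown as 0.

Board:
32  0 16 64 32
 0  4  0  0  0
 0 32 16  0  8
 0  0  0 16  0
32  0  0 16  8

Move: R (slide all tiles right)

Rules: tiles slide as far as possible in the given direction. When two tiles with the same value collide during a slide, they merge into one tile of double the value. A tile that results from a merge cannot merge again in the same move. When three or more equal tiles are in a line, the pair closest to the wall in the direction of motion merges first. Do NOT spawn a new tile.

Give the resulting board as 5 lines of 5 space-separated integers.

Answer:  0 32 16 64 32
 0  0  0  0  4
 0  0 32 16  8
 0  0  0  0 16
 0  0 32 16  8

Derivation:
Slide right:
row 0: [32, 0, 16, 64, 32] -> [0, 32, 16, 64, 32]
row 1: [0, 4, 0, 0, 0] -> [0, 0, 0, 0, 4]
row 2: [0, 32, 16, 0, 8] -> [0, 0, 32, 16, 8]
row 3: [0, 0, 0, 16, 0] -> [0, 0, 0, 0, 16]
row 4: [32, 0, 0, 16, 8] -> [0, 0, 32, 16, 8]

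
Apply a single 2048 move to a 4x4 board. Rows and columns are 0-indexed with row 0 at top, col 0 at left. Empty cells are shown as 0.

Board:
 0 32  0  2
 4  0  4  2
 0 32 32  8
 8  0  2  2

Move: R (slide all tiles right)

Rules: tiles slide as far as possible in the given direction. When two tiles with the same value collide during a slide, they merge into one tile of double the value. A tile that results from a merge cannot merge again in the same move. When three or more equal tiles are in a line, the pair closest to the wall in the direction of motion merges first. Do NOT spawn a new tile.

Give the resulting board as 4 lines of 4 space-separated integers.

Answer:  0  0 32  2
 0  0  8  2
 0  0 64  8
 0  0  8  4

Derivation:
Slide right:
row 0: [0, 32, 0, 2] -> [0, 0, 32, 2]
row 1: [4, 0, 4, 2] -> [0, 0, 8, 2]
row 2: [0, 32, 32, 8] -> [0, 0, 64, 8]
row 3: [8, 0, 2, 2] -> [0, 0, 8, 4]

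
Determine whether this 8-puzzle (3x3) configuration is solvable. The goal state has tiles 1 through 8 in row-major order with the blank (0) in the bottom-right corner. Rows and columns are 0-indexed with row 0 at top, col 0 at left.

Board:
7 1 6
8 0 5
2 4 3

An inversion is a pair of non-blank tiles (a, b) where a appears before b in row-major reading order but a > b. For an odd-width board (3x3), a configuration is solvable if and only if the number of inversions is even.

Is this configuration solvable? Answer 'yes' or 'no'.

Inversions (pairs i<j in row-major order where tile[i] > tile[j] > 0): 18
18 is even, so the puzzle is solvable.

Answer: yes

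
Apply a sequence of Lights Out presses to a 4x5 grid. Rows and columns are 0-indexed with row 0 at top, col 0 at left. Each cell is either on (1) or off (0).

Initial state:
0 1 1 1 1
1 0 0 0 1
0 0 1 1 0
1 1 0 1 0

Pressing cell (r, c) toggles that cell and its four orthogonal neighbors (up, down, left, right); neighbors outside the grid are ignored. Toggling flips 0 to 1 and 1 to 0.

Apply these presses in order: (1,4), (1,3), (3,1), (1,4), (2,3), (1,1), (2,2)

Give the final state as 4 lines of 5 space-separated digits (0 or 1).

After press 1 at (1,4):
0 1 1 1 0
1 0 0 1 0
0 0 1 1 1
1 1 0 1 0

After press 2 at (1,3):
0 1 1 0 0
1 0 1 0 1
0 0 1 0 1
1 1 0 1 0

After press 3 at (3,1):
0 1 1 0 0
1 0 1 0 1
0 1 1 0 1
0 0 1 1 0

After press 4 at (1,4):
0 1 1 0 1
1 0 1 1 0
0 1 1 0 0
0 0 1 1 0

After press 5 at (2,3):
0 1 1 0 1
1 0 1 0 0
0 1 0 1 1
0 0 1 0 0

After press 6 at (1,1):
0 0 1 0 1
0 1 0 0 0
0 0 0 1 1
0 0 1 0 0

After press 7 at (2,2):
0 0 1 0 1
0 1 1 0 0
0 1 1 0 1
0 0 0 0 0

Answer: 0 0 1 0 1
0 1 1 0 0
0 1 1 0 1
0 0 0 0 0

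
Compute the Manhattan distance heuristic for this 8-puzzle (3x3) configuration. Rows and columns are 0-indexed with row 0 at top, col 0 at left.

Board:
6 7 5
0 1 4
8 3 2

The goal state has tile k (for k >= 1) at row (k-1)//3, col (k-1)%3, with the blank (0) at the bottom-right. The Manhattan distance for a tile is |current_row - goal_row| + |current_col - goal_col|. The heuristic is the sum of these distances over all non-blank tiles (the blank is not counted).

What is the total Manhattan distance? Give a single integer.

Answer: 19

Derivation:
Tile 6: at (0,0), goal (1,2), distance |0-1|+|0-2| = 3
Tile 7: at (0,1), goal (2,0), distance |0-2|+|1-0| = 3
Tile 5: at (0,2), goal (1,1), distance |0-1|+|2-1| = 2
Tile 1: at (1,1), goal (0,0), distance |1-0|+|1-0| = 2
Tile 4: at (1,2), goal (1,0), distance |1-1|+|2-0| = 2
Tile 8: at (2,0), goal (2,1), distance |2-2|+|0-1| = 1
Tile 3: at (2,1), goal (0,2), distance |2-0|+|1-2| = 3
Tile 2: at (2,2), goal (0,1), distance |2-0|+|2-1| = 3
Sum: 3 + 3 + 2 + 2 + 2 + 1 + 3 + 3 = 19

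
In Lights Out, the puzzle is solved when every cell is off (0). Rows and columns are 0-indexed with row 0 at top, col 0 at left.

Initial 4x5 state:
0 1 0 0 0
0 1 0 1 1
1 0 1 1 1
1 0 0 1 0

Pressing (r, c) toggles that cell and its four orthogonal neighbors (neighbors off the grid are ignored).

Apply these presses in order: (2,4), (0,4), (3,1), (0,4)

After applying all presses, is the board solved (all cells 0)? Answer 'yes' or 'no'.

After press 1 at (2,4):
0 1 0 0 0
0 1 0 1 0
1 0 1 0 0
1 0 0 1 1

After press 2 at (0,4):
0 1 0 1 1
0 1 0 1 1
1 0 1 0 0
1 0 0 1 1

After press 3 at (3,1):
0 1 0 1 1
0 1 0 1 1
1 1 1 0 0
0 1 1 1 1

After press 4 at (0,4):
0 1 0 0 0
0 1 0 1 0
1 1 1 0 0
0 1 1 1 1

Lights still on: 10

Answer: no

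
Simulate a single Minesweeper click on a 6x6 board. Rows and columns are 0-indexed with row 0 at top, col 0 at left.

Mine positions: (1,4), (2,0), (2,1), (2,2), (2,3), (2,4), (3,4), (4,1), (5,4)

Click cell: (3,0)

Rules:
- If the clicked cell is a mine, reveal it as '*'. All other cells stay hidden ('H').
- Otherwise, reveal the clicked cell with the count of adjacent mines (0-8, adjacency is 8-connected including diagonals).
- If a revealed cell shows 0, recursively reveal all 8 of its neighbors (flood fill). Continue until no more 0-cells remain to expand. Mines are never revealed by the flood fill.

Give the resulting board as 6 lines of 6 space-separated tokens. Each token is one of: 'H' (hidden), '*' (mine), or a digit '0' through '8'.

H H H H H H
H H H H H H
H H H H H H
3 H H H H H
H H H H H H
H H H H H H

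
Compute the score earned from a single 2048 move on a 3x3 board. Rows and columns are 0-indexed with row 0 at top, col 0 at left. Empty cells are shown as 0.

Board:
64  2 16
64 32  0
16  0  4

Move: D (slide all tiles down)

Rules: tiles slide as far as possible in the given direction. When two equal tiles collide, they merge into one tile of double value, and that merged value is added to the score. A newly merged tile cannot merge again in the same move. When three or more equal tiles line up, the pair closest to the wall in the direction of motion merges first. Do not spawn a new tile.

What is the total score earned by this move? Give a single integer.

Answer: 128

Derivation:
Slide down:
col 0: [64, 64, 16] -> [0, 128, 16]  score +128 (running 128)
col 1: [2, 32, 0] -> [0, 2, 32]  score +0 (running 128)
col 2: [16, 0, 4] -> [0, 16, 4]  score +0 (running 128)
Board after move:
  0   0   0
128   2  16
 16  32   4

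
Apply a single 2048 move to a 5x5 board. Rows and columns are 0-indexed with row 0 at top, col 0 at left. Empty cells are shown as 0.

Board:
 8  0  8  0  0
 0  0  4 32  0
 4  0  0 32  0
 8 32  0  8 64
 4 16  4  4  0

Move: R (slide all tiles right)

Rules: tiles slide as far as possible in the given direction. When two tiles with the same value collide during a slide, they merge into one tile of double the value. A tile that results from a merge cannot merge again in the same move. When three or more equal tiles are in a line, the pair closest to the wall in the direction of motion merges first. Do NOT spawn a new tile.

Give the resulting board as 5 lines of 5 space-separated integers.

Slide right:
row 0: [8, 0, 8, 0, 0] -> [0, 0, 0, 0, 16]
row 1: [0, 0, 4, 32, 0] -> [0, 0, 0, 4, 32]
row 2: [4, 0, 0, 32, 0] -> [0, 0, 0, 4, 32]
row 3: [8, 32, 0, 8, 64] -> [0, 8, 32, 8, 64]
row 4: [4, 16, 4, 4, 0] -> [0, 0, 4, 16, 8]

Answer:  0  0  0  0 16
 0  0  0  4 32
 0  0  0  4 32
 0  8 32  8 64
 0  0  4 16  8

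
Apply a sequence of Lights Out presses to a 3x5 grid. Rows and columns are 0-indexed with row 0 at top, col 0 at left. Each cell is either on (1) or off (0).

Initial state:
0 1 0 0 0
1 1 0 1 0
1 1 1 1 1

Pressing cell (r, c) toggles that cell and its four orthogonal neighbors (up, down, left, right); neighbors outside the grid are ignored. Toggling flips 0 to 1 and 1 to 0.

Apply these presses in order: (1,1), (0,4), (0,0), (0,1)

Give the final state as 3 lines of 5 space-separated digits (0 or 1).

Answer: 0 0 1 1 1
1 1 1 1 1
1 0 1 1 1

Derivation:
After press 1 at (1,1):
0 0 0 0 0
0 0 1 1 0
1 0 1 1 1

After press 2 at (0,4):
0 0 0 1 1
0 0 1 1 1
1 0 1 1 1

After press 3 at (0,0):
1 1 0 1 1
1 0 1 1 1
1 0 1 1 1

After press 4 at (0,1):
0 0 1 1 1
1 1 1 1 1
1 0 1 1 1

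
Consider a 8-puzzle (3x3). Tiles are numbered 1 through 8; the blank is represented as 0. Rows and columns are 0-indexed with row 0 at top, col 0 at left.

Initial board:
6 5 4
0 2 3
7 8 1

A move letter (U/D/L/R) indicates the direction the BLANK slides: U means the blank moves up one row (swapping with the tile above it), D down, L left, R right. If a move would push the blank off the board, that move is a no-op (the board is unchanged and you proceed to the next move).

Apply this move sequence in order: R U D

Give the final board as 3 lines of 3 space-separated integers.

Answer: 6 5 4
2 0 3
7 8 1

Derivation:
After move 1 (R):
6 5 4
2 0 3
7 8 1

After move 2 (U):
6 0 4
2 5 3
7 8 1

After move 3 (D):
6 5 4
2 0 3
7 8 1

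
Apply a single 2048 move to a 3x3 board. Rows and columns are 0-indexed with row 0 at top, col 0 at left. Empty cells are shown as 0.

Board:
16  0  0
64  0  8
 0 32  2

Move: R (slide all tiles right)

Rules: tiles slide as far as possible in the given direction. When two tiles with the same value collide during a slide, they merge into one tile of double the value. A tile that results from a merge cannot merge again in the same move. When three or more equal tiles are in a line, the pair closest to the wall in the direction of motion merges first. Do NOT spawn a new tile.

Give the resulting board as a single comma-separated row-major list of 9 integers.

Answer: 0, 0, 16, 0, 64, 8, 0, 32, 2

Derivation:
Slide right:
row 0: [16, 0, 0] -> [0, 0, 16]
row 1: [64, 0, 8] -> [0, 64, 8]
row 2: [0, 32, 2] -> [0, 32, 2]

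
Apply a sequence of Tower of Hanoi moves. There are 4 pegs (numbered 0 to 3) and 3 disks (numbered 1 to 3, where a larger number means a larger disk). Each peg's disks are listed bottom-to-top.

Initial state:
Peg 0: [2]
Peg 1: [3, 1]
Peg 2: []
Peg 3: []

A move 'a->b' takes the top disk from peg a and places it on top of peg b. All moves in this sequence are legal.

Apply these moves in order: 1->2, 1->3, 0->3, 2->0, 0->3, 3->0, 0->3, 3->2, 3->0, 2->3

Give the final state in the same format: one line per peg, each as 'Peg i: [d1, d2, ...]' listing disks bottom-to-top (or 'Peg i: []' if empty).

Answer: Peg 0: [2]
Peg 1: []
Peg 2: []
Peg 3: [3, 1]

Derivation:
After move 1 (1->2):
Peg 0: [2]
Peg 1: [3]
Peg 2: [1]
Peg 3: []

After move 2 (1->3):
Peg 0: [2]
Peg 1: []
Peg 2: [1]
Peg 3: [3]

After move 3 (0->3):
Peg 0: []
Peg 1: []
Peg 2: [1]
Peg 3: [3, 2]

After move 4 (2->0):
Peg 0: [1]
Peg 1: []
Peg 2: []
Peg 3: [3, 2]

After move 5 (0->3):
Peg 0: []
Peg 1: []
Peg 2: []
Peg 3: [3, 2, 1]

After move 6 (3->0):
Peg 0: [1]
Peg 1: []
Peg 2: []
Peg 3: [3, 2]

After move 7 (0->3):
Peg 0: []
Peg 1: []
Peg 2: []
Peg 3: [3, 2, 1]

After move 8 (3->2):
Peg 0: []
Peg 1: []
Peg 2: [1]
Peg 3: [3, 2]

After move 9 (3->0):
Peg 0: [2]
Peg 1: []
Peg 2: [1]
Peg 3: [3]

After move 10 (2->3):
Peg 0: [2]
Peg 1: []
Peg 2: []
Peg 3: [3, 1]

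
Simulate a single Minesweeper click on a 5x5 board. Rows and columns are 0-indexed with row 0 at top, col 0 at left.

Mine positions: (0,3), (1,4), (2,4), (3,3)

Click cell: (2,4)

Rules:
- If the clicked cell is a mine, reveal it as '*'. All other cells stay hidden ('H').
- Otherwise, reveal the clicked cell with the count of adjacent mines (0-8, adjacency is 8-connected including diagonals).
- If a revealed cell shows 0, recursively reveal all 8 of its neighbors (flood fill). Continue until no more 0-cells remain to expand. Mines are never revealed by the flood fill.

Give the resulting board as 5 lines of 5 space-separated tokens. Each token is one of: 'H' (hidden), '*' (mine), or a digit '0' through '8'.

H H H H H
H H H H H
H H H H *
H H H H H
H H H H H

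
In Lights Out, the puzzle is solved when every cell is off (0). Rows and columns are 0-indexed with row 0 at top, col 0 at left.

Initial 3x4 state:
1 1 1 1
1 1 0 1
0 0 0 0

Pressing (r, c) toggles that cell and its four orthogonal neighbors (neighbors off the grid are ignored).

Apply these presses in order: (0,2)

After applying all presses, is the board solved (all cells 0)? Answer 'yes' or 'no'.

Answer: no

Derivation:
After press 1 at (0,2):
1 0 0 0
1 1 1 1
0 0 0 0

Lights still on: 5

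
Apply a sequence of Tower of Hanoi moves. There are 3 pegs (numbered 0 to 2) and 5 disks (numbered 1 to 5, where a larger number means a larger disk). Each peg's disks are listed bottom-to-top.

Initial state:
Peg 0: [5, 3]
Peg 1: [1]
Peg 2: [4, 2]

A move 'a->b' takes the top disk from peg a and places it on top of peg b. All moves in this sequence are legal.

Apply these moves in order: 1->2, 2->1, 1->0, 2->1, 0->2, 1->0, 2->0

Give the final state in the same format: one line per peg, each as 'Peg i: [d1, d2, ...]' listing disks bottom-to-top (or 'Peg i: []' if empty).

Answer: Peg 0: [5, 3, 2, 1]
Peg 1: []
Peg 2: [4]

Derivation:
After move 1 (1->2):
Peg 0: [5, 3]
Peg 1: []
Peg 2: [4, 2, 1]

After move 2 (2->1):
Peg 0: [5, 3]
Peg 1: [1]
Peg 2: [4, 2]

After move 3 (1->0):
Peg 0: [5, 3, 1]
Peg 1: []
Peg 2: [4, 2]

After move 4 (2->1):
Peg 0: [5, 3, 1]
Peg 1: [2]
Peg 2: [4]

After move 5 (0->2):
Peg 0: [5, 3]
Peg 1: [2]
Peg 2: [4, 1]

After move 6 (1->0):
Peg 0: [5, 3, 2]
Peg 1: []
Peg 2: [4, 1]

After move 7 (2->0):
Peg 0: [5, 3, 2, 1]
Peg 1: []
Peg 2: [4]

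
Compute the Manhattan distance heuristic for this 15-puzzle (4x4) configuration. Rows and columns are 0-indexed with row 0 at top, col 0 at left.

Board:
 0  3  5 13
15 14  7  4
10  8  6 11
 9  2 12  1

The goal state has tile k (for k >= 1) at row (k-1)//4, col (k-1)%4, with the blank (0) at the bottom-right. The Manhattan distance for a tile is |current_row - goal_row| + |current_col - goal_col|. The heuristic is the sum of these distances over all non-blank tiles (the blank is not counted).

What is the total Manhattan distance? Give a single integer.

Tile 3: at (0,1), goal (0,2), distance |0-0|+|1-2| = 1
Tile 5: at (0,2), goal (1,0), distance |0-1|+|2-0| = 3
Tile 13: at (0,3), goal (3,0), distance |0-3|+|3-0| = 6
Tile 15: at (1,0), goal (3,2), distance |1-3|+|0-2| = 4
Tile 14: at (1,1), goal (3,1), distance |1-3|+|1-1| = 2
Tile 7: at (1,2), goal (1,2), distance |1-1|+|2-2| = 0
Tile 4: at (1,3), goal (0,3), distance |1-0|+|3-3| = 1
Tile 10: at (2,0), goal (2,1), distance |2-2|+|0-1| = 1
Tile 8: at (2,1), goal (1,3), distance |2-1|+|1-3| = 3
Tile 6: at (2,2), goal (1,1), distance |2-1|+|2-1| = 2
Tile 11: at (2,3), goal (2,2), distance |2-2|+|3-2| = 1
Tile 9: at (3,0), goal (2,0), distance |3-2|+|0-0| = 1
Tile 2: at (3,1), goal (0,1), distance |3-0|+|1-1| = 3
Tile 12: at (3,2), goal (2,3), distance |3-2|+|2-3| = 2
Tile 1: at (3,3), goal (0,0), distance |3-0|+|3-0| = 6
Sum: 1 + 3 + 6 + 4 + 2 + 0 + 1 + 1 + 3 + 2 + 1 + 1 + 3 + 2 + 6 = 36

Answer: 36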